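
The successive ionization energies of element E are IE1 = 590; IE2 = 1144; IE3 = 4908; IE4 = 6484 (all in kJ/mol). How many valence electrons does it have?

2

Look for the largest jump between consecutive ionization energies: IE3/IE2 ≈ 4.3, far larger than any earlier ratio.
That jump marks the point where a core electron is being removed. So the atom has 2 valence electrons.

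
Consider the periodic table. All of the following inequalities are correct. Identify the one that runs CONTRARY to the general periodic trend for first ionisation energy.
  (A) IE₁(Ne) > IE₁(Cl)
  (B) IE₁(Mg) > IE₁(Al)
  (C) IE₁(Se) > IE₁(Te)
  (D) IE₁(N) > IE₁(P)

(B)

The general trend: first ionisation energy increases across a period and decreases down a group.
(A) Ne (period 2, group 18) vs Cl (period 3, group 17): the stated order agrees with the simple trend.
(B) Mg (period 3, group 2) vs Al (period 3, group 13): the stated order contradicts the simple trend.
(C) Se (period 4, group 16) vs Te (period 5, group 16): the stated order agrees with the simple trend.
(D) N (period 2, group 15) vs P (period 3, group 15): the stated order agrees with the simple trend.
The exception is (B): Al's single 3p electron is easier to remove than one from Mg's filled 3s².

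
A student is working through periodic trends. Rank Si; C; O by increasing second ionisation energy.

Consider each +1 ion: Si⁺ still has 3 valence electrons; C⁺ still has 3 valence electrons; O⁺ still has 5 valence electrons.
All are still removing valence electrons, so compare the +1 ions as you would atoms: IE_2 generally rises across a period (higher Z_eff) and falls down a group (larger shell), subject to the usual subshell exceptions.
Valence configurations: Si⁺ [Ne]3s²3p¹, C⁺ [He]2s²2p¹, O⁺ [He]2s²2p³.
Approximate IE_2 values (kJ/mol): Si 1577, C 2353, O 3388.
Overall IE_2 order: Si < C < O.

Si, C, O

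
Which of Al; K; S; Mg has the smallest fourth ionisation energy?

After 3 electrons have been removed, what remains? Al³⁺ is the bare [Ne] core; K³⁺ is already 2 electrons into the core; S³⁺ still has 3 valence electrons; Mg³⁺ is already 1 electron into the core.
Pulling an electron out of a noble-gas core costs far more than removing a remaining valence electron, so K, Mg and Al sit at the high end of IE_4.
The numbers (kJ/mol): Al 11577, K 5877, S 4556, Mg 10543.
So the fourth ionization energies run S < K < Mg < Al.

S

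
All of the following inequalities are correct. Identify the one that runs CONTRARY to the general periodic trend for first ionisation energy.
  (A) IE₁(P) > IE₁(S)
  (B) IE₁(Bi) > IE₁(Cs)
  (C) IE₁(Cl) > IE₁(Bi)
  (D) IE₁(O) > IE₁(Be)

The general trend: first ionisation energy increases across a period and decreases down a group.
(A) P (period 3, group 15) vs S (period 3, group 16): the stated order contradicts the simple trend.
(B) Bi (period 6, group 15) vs Cs (period 6, group 1): the stated order agrees with the simple trend.
(C) Cl (period 3, group 17) vs Bi (period 6, group 15): the stated order agrees with the simple trend.
(D) O (period 2, group 16) vs Be (period 2, group 2): the stated order agrees with the simple trend.
The exception is (A): S (3p⁴) ionizes more easily than half-filled P (3p³) because the paired 3p electron in S is pushed out by e⁻–e⁻ repulsion.

(A)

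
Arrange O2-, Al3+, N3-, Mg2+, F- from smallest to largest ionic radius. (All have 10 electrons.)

All of these have 10 electrons, so size is governed by nuclear charge alone: the more protons, the stronger the pull on the same electron cloud, and the smaller the ion.
Nuclear charges: Al3+ (Z=13), Mg2+ (Z=12), F- (Z=9), O2- (Z=8), N3- (Z=7).
Smallest to largest: Al3+ < Mg2+ < F- < O2- < N3-.

Al3+ < Mg2+ < F- < O2- < N3-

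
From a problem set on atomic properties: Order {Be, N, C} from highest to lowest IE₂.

N > C > Be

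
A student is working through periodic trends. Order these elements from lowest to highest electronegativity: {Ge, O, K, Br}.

O is in period 2, group 16; K is in period 4, group 1; Ge is in period 4, group 14; Br is in period 4, group 17.
Atoms toward the upper right of the periodic table pull bonding electrons most strongly.
Here both period and group differ, so the two effects have to be weighed against each other.
Ge > K: both are in period 4; the period trend gives Ge the larger value.
Br > Ge: both are in period 4; the period trend gives Br the larger value.
O > Br: the two effects oppose for this pair; the down-group effect wins (3.44 vs 2.96).
Approximate values (Pauling): O 3.44, K 0.82, Ge 2.01, Br 2.96.
So from lowest to highest: K < Ge < Br < O.

K < Ge < Br < O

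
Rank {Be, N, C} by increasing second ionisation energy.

IE_2 is the cost of taking one more electron from the +1 cation: Be⁺ still has 1 valence electron; N⁺ still has 4 valence electrons; C⁺ still has 3 valence electrons.
All are still removing valence electrons, so compare the +1 ions as you would atoms: IE_2 generally rises across a period (higher Z_eff) and falls down a group (larger shell), subject to the usual subshell exceptions.
Valence configurations: Be⁺ [He]2s¹, N⁺ [He]2s²2p², C⁺ [He]2s²2p¹.
The numbers (kJ/mol): Be 1757, N 2856, C 2353.
Putting it together, IE_2: Be < C < N.

Be < C < N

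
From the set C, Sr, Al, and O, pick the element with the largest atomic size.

Sr

C is in period 2, group 14; O is in period 2, group 16; Al is in period 3, group 13; Sr is in period 5, group 2.
Radius decreases left→right (rising Z_eff, same n) and increases top→bottom (higher n).
These span different periods and groups, so the two trends combine.
C > O: both are in period 2; the period trend gives C the larger value.
Al > C: both effects reinforce here, so Al is clearly the larger of the two.
Sr > Al: relative to Al, both the across-period and down-group shifts push Sr's atomic radius up.
Tabulated atomic radius (pm): C 75, O 63, Al 126, Sr 185.
The largest atomic size among these belongs to Sr.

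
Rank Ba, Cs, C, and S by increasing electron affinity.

C is in period 2, group 14; S is in period 3, group 16; Cs is in period 6, group 1; Ba is in period 6, group 2.
Electron affinity generally becomes more exothermic across a period toward the halogens and less exothermic down a group.
Neither a single period nor a single group — weigh both effects.
Cs > Ba: this pair runs against the simple trend — see the exception note.
C > Cs: relative to Cs, both the across-period and down-group shifts push C's electron affinity up.
S > C: period and group pull opposite ways; the across-period shift dominates (200 vs 122 kJ/mol).
Note the exception: Cs has a higher electron affinity than Ba, contrary to the simple trend — adding an electron to Ba (ns²) has to open a new, higher-energy np subshell, which is unfavourable.
Approximate values (kJ/mol): C 122, S 200, Cs 46, Ba 14.
So from lowest to highest: Ba < Cs < C < S.

Ba < Cs < C < S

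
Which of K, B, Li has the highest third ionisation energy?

Li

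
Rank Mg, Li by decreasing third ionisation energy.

Consider each +2 ion: Mg²⁺ is the bare [Ne] core; Li²⁺ is already 1 electron into the core.
All of these are removing an electron from a noble-gas core or deeper; the smaller core (lower principal quantum number) is held far more tightly, and within a period the higher nuclear charge binds the same core more tightly.
Tabulated IE_3 (kJ/mol): Mg 7733, Li 11815.
Overall IE_3 order: Mg < Li.

Li, Mg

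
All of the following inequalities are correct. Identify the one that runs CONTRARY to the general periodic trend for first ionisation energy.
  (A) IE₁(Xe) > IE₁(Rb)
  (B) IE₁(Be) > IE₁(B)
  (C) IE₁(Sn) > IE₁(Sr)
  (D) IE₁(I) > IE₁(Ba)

(B)

The general trend: first ionisation energy increases across a period and decreases down a group.
(A) Xe (period 5, group 18) vs Rb (period 5, group 1): the stated order agrees with the simple trend.
(B) Be (period 2, group 2) vs B (period 2, group 13): the stated order contradicts the simple trend.
(C) Sn (period 5, group 14) vs Sr (period 5, group 2): the stated order agrees with the simple trend.
(D) I (period 5, group 17) vs Ba (period 6, group 2): the stated order agrees with the simple trend.
The exception is (B): removing B's lone 2p electron is easier than breaking Be's filled 2s².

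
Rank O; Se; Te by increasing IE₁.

Te < Se < O

O is in period 2, group 16; Se is in period 4, group 16; Te is in period 5, group 16.
Removing the outermost electron gets harder across a period and easier down a group.
All are in group 16, so first ionization energy increases up the group.
So from lowest to highest: Te < Se < O.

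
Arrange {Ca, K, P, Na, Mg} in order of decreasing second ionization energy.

Na > K > P > Mg > Ca

After 1 electron has been removed, what remains? Ca⁺ still has 1 valence electron; K⁺ is the bare [Ar] core; P⁺ still has 4 valence electrons; Na⁺ is the bare [Ne] core; Mg⁺ still has 1 valence electron.
Breaking into a closed-shell core is much more expensive than removing a leftover valence electron — K and Na have the largest IE_2 here.
Valence configurations: Ca⁺ [Ar]4s¹, P⁺ [Ne]3s²3p², Mg⁺ [Ne]3s¹.
Tabulated IE_2 (kJ/mol): Ca 1145, K 3052, P 1907, Na 4562, Mg 1451.
Hence IE_2: Ca < Mg < P < K < Na.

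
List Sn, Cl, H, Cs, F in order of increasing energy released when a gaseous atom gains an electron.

Cs, H, Sn, F, Cl

EA tends to increase across a period and decrease down a group, though the pattern is less regular than for IE or radius.
Neither a single period nor a single group — weigh both effects.
H > Cs: they share group 1; the group trend gives H the larger value.
Sn > H: period and group pull opposite ways; the across-period shift dominates (107 vs 73 kJ/mol).
F > Sn: relative to Sn, both the across-period and down-group shifts push F's electron affinity up.
Cl > F: this pair runs against the simple trend — see the exception note.
Note the exception: Cl has a higher electron affinity than F, contrary to the simple trend — F's small 2p subshell makes the incoming electron feel strong e⁻–e⁻ repulsion, so Cl actually releases more energy on gaining an electron.
Approximate values (kJ/mol): H 73, F 328, Cl 349, Sn 107, Cs 46.
So from lowest to highest: Cs < H < Sn < F < Cl.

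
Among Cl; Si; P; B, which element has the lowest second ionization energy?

Si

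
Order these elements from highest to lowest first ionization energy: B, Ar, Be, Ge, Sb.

Ar, Be, Sb, B, Ge

Be is in period 2, group 2; B is in period 2, group 13; Ar is in period 3, group 18; Ge is in period 4, group 14; Sb is in period 5, group 15.
Across a period the outer electron is held more tightly (higher IE₁); down a group it sits in a higher shell, more shielded, and comes off more easily.
Neither a single period nor a single group — weigh both effects.
B > Ge: period and group pull opposite ways; the down-group shift dominates (801 vs 762 kJ/mol).
Sb > B: period and group pull opposite ways; the across-period shift dominates (831 vs 801 kJ/mol).
Be > Sb: the two effects oppose for this pair; the down-group effect wins (900 vs 831 kJ/mol).
Ar > Be: the two effects oppose for this pair; the across-period effect wins (1521 vs 900 kJ/mol).
Note the exception: Be has a higher first ionization energy than B, contrary to the simple trend — removing B's lone 2p electron is easier than breaking Be's filled 2s².
Tabulated first ionization energy (kJ/mol): Be 900, B 801, Ar 1521, Ge 762, Sb 831.
So from highest to lowest: Ar > Be > Sb > B > Ge.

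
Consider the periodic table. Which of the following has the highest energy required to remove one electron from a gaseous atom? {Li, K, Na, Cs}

Li is in period 2, group 1; Na is in period 3, group 1; K is in period 4, group 1; Cs is in period 6, group 1.
IE₁ increases left→right with effective nuclear charge and decreases top→bottom as the valence shell moves farther out.
All are in group 1, so first ionization energy increases up the group.
The highest energy required to remove one electron from a gaseous atom among these belongs to Li.

Li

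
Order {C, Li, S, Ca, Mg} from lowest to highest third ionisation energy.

S < C < Ca < Mg < Li

After 2 electrons have been removed, what remains? C²⁺ still has 2 valence electrons; Li²⁺ is already 1 electron into the core; S²⁺ still has 4 valence electrons; Ca²⁺ is the bare [Ar] core; Mg²⁺ is the bare [Ne] core.
Breaking into a closed-shell core is much more expensive than removing a leftover valence electron — Ca, Mg and Li have the largest IE_3 here.
Valence configurations: C²⁺ [He]2s², S²⁺ [Ne]3s²3p².
Tabulated IE_3 (kJ/mol): C 4620, Li 11815, S 3357, Ca 4912, Mg 7733.
So the third ionization energies run S < C < Ca < Mg < Li.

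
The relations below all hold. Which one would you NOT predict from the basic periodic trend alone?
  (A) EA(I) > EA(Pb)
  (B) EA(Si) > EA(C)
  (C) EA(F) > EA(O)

(B)

The general trend: electron affinity increases across a period and decreases down a group.
(A) I (period 5, group 17) vs Pb (period 6, group 14): the stated order agrees with the simple trend.
(B) Si (period 3, group 14) vs C (period 2, group 14): the stated order contradicts the simple trend.
(C) F (period 2, group 17) vs O (period 2, group 16): the stated order agrees with the simple trend.
The exception is (B): Si's larger, more diffuse 3p orbitals accept an added electron slightly more readily than C's compact 2p.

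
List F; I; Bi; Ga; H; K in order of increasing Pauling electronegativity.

K < Ga < Bi < H < I < F

H is in period 1, group 1; F is in period 2, group 17; K is in period 4, group 1; Ga is in period 4, group 13; I is in period 5, group 17; Bi is in period 6, group 15.
Electronegativity increases across a period and decreases down a group, tracking effective nuclear charge and atomic size.
Neither a single period nor a single group — weigh both effects.
Ga > K: Ga lies to the right of K in period 4, so the across-period effect alone puts Ga higher.
Bi > Ga: period and group pull opposite ways; the across-period shift dominates (2.02 vs 1.81).
H > Bi: period and group pull opposite ways; the down-group shift dominates (2.20 vs 2.02).
I > H: the two effects oppose for this pair; the across-period effect wins (2.66 vs 2.20).
F > I: they share group 17; the group trend gives F the larger value.
Approximate values (Pauling): H 2.20, F 3.98, K 0.82, Ga 1.81, I 2.66, Bi 2.02.
So from lowest to highest: K < Ga < Bi < H < I < F.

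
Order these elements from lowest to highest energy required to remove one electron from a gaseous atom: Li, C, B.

Li < B < C

Li is in period 2, group 1; B is in period 2, group 13; C is in period 2, group 14.
Across a period the outer electron is held more tightly (higher IE₁); down a group it sits in a higher shell, more shielded, and comes off more easily.
All lie in period 2, so first ionization energy increases left to right.
So from lowest to highest: Li < B < C.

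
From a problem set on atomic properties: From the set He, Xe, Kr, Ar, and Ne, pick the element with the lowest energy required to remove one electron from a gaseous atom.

Xe

IE₁ increases left→right with effective nuclear charge and decreases top→bottom as the valence shell moves farther out.
All are in group 18, so first ionization energy increases up the group.
The lowest energy required to remove one electron from a gaseous atom among these belongs to Xe.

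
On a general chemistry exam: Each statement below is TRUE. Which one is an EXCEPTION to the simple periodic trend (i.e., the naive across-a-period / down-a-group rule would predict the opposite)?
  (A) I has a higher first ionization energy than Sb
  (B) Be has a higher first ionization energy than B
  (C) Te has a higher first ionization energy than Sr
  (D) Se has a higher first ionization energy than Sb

(B)

The general trend: first ionization energy increases across a period and decreases down a group.
(A) I (period 5, group 17) vs Sb (period 5, group 15): the stated order agrees with the simple trend.
(B) Be (period 2, group 2) vs B (period 2, group 13): the stated order contradicts the simple trend.
(C) Te (period 5, group 16) vs Sr (period 5, group 2): the stated order agrees with the simple trend.
(D) Se (period 4, group 16) vs Sb (period 5, group 15): the stated order agrees with the simple trend.
The exception is (B): removing B's lone 2p electron is easier than breaking Be's filled 2s².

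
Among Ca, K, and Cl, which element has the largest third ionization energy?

Ca

IE_3 is the cost of taking one more electron from the +2 cation: Ca²⁺ is the bare [Ar] core; K²⁺ is already 1 electron into the core; Cl²⁺ still has 5 valence electrons.
Breaking into a closed-shell core is much more expensive than removing a leftover valence electron — K and Ca have the largest IE_3 here.
The numbers (kJ/mol): Ca 4912, K 4420, Cl 3822.
Overall IE_3 order: Cl < K < Ca.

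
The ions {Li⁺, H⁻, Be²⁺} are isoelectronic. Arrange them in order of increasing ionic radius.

Be²⁺ < Li⁺ < H⁻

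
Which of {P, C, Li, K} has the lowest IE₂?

P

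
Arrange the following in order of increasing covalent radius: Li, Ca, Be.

Be, Li, Ca

Li is in period 2, group 1; Be is in period 2, group 2; Ca is in period 4, group 2.
Radius decreases left→right (rising Z_eff, same n) and increases top→bottom (higher n).
Here both period and group differ, so the two effects have to be weighed against each other.
Li > Be: Li lies to the left of Be in period 2, so the across-period effect alone puts Li larger.
Ca > Li: period and group pull opposite ways; the down-group shift dominates (171 vs 133 pm).
Tabulated atomic radius (pm): Li 133, Be 102, Ca 171.
So from smallest to largest: Be < Li < Ca.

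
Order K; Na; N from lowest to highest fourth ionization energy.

After 3 electrons have been removed, what remains? K³⁺ is already 2 electrons into the core; Na³⁺ is already 2 electrons into the core; N³⁺ still has 2 valence electrons.
Usually core removal costs more than valence removal, but here the competition is close: a tightly held n=2 valence electron can cost more to remove than an n=3 core electron, so the actual values have to decide it.
Approximate IE_4 values (kJ/mol): K 5877, Na 9543, N 7475.
So the fourth ionization energies run K < N < Na.

K < N < Na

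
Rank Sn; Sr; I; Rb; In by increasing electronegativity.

Rb, Sr, In, Sn, I

Rb is in period 5, group 1; Sr is in period 5, group 2; In is in period 5, group 13; Sn is in period 5, group 14; I is in period 5, group 17.
EN rises left→right (higher Z_eff, smaller atoms) and falls top→bottom (larger, more shielded atoms).
All lie in period 5, so electronegativity increases left to right.
So from lowest to highest: Rb < Sr < In < Sn < I.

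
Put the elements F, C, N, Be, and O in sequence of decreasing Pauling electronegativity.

Be is in period 2, group 2; C is in period 2, group 14; N is in period 2, group 15; O is in period 2, group 16; F is in period 2, group 17.
Atoms toward the upper right of the periodic table pull bonding electrons most strongly.
All lie in period 2, so electronegativity increases left to right.
So from highest to lowest: F > O > N > C > Be.

F > O > N > C > Be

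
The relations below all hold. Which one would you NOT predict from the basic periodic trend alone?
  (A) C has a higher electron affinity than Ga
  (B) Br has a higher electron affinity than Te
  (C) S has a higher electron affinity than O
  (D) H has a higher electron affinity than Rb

(C)

The general trend: electron affinity increases across a period and decreases down a group.
(A) C (period 2, group 14) vs Ga (period 4, group 13): the stated order agrees with the simple trend.
(B) Br (period 4, group 17) vs Te (period 5, group 16): the stated order agrees with the simple trend.
(C) S (period 3, group 16) vs O (period 2, group 16): the stated order contradicts the simple trend.
(D) H (period 1, group 1) vs Rb (period 5, group 1): the stated order agrees with the simple trend.
The exception is (C): the compact 2p subshell of O repels the added electron more than S's larger 3p does.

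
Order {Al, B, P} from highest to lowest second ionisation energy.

After 1 electron has been removed, what remains? Al⁺ still has 2 valence electrons; B⁺ still has 2 valence electrons; P⁺ still has 4 valence electrons.
All are still removing valence electrons, so compare the +1 ions as you would atoms: IE_2 generally rises across a period (higher Z_eff) and falls down a group (larger shell), subject to the usual subshell exceptions.
Valence configurations: Al⁺ [Ne]3s², B⁺ [He]2s², P⁺ [Ne]3s²3p².
Approximate IE_2 values (kJ/mol): Al 1817, B 2427, P 1907.
Putting it together, IE_2: Al < P < B.

B > P > Al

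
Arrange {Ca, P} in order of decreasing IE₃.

After 2 electrons have been removed, what remains? Ca²⁺ is the bare [Ar] core; P²⁺ still has 3 valence electrons.
Pulling an electron out of a noble-gas core costs far more than removing a remaining valence electron, so Ca sits at the high end of IE_3.
Approximate IE_3 values (kJ/mol): Ca 4912, P 2914.
Hence IE_3: P < Ca.

Ca > P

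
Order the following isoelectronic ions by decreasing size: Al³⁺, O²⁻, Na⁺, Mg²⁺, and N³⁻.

All of these have 10 electrons, so size is governed by nuclear charge alone: the more protons, the stronger the pull on the same electron cloud, and the smaller the ion.
Nuclear charges: Al³⁺ (Z=13), Mg²⁺ (Z=12), Na⁺ (Z=11), O²⁻ (Z=8), N³⁻ (Z=7).
Largest to smallest: N³⁻ > O²⁻ > Na⁺ > Mg²⁺ > Al³⁺.

N³⁻ > O²⁻ > Na⁺ > Mg²⁺ > Al³⁺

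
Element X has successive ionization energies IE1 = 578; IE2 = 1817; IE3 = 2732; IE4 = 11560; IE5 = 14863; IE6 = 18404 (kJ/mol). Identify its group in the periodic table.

Group 13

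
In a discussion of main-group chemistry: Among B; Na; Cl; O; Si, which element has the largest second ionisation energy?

Na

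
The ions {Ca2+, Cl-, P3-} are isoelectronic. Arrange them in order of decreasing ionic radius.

All of these have 18 electrons, so size is governed by nuclear charge alone: the more protons, the stronger the pull on the same electron cloud, and the smaller the ion.
Nuclear charges: Ca2+ (Z=20), Cl- (Z=17), P3- (Z=15).
Largest to smallest: P3- > Cl- > Ca2+.

P3- > Cl- > Ca2+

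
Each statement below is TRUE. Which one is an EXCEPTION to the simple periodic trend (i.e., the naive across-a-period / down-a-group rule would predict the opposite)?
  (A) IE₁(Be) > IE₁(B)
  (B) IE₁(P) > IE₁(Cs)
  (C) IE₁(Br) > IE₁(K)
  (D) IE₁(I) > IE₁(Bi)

(A)

The general trend: first ionization energy increases across a period and decreases down a group.
(A) Be (period 2, group 2) vs B (period 2, group 13): the stated order contradicts the simple trend.
(B) P (period 3, group 15) vs Cs (period 6, group 1): the stated order agrees with the simple trend.
(C) Br (period 4, group 17) vs K (period 4, group 1): the stated order agrees with the simple trend.
(D) I (period 5, group 17) vs Bi (period 6, group 15): the stated order agrees with the simple trend.
The exception is (A): removing B's lone 2p electron is easier than breaking Be's filled 2s².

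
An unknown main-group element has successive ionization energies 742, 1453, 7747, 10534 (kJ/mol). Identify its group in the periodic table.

Look for the largest jump between consecutive ionization energies: IE3/IE2 ≈ 5.3, far larger than any earlier ratio.
That jump marks the point where a core electron is being removed. So the atom has 2 valence electrons.
A main-group element with 2 valence electrons is in group 2.

Group 2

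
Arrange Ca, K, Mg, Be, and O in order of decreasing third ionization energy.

Be > Mg > O > Ca > K

After 2 electrons have been removed, what remains? Ca²⁺ is the bare [Ar] core; K²⁺ is already 1 electron into the core; Mg²⁺ is the bare [Ne] core; Be²⁺ is the bare [He] core; O²⁺ still has 4 valence electrons.
Usually core removal costs more than valence removal, but here the competition is close: a tightly held n=2 valence electron can cost more to remove than an n=3 core electron, so the actual values have to decide it.
Tabulated IE_3 (kJ/mol): Ca 4912, K 4420, Mg 7733, Be 14849, O 5300.
Overall IE_3 order: K < Ca < O < Mg < Be.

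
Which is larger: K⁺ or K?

Forming K⁺ removes 1 electron from K. Fewer electrons for the same nuclear charge means less shielding and a higher Z_eff on the remaining electrons, and for main-group metals the entire outer shell is lost.
A cation is smaller than its parent atom: K⁺ < K.

K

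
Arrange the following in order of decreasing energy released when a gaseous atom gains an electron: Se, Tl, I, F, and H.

F > I > Se > H > Tl

H is in period 1, group 1; F is in period 2, group 17; Se is in period 4, group 16; I is in period 5, group 17; Tl is in period 6, group 13.
Adding an electron releases more energy for atoms nearer the top right (short of the noble gases).
Neither a single period nor a single group — weigh both effects.
H > Tl: the two effects oppose for this pair; the down-group effect wins (73 vs 19 kJ/mol).
Se > H: period and group pull opposite ways; the across-period shift dominates (195 vs 73 kJ/mol).
I > Se: period and group pull opposite ways; the across-period shift dominates (295 vs 195 kJ/mol).
F > I: F sits above I in group 17, so the down-group effect alone puts F higher.
For reference (kJ/mol): H 73, F 328, Se 195, I 295, Tl 19.
So from highest to lowest: F > I > Se > H > Tl.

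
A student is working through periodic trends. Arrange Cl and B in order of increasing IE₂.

IE_2 is the cost of taking one more electron from the +1 cation: Cl⁺ still has 6 valence electrons; B⁺ still has 2 valence electrons.
All are still removing valence electrons, so compare the +1 ions as you would atoms: IE_2 generally rises across a period (higher Z_eff) and falls down a group (larger shell), subject to the usual subshell exceptions.
Valence configurations: Cl⁺ [Ne]3s²3p⁴, B⁺ [He]2s².
Approximate IE_2 values (kJ/mol): Cl 2298, B 2427.
So the second ionization energies run Cl < B.

Cl < B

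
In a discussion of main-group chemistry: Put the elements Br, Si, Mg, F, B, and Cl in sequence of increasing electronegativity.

B is in period 2, group 13; F is in period 2, group 17; Mg is in period 3, group 2; Si is in period 3, group 14; Cl is in period 3, group 17; Br is in period 4, group 17.
Electronegativity increases across a period and decreases down a group, tracking effective nuclear charge and atomic size.
These span different periods and groups, so the two trends combine.
Si > Mg: both are in period 3; the period trend gives Si the larger value.
B > Si: the two effects oppose for this pair; the down-group effect wins (2.04 vs 1.90).
Br > B: the two effects oppose for this pair; the across-period effect wins (2.96 vs 2.04).
Cl > Br: they share group 17; the group trend gives Cl the larger value.
F > Cl: F sits above Cl in group 17, so the down-group effect alone puts F higher.
Tabulated electronegativity (Pauling): B 2.04, F 3.98, Mg 1.31, Si 1.90, Cl 3.16, Br 2.96.
So from lowest to highest: Mg < Si < B < Br < Cl < F.

Mg < Si < B < Br < Cl < F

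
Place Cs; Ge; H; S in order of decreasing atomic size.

Cs > Ge > S > H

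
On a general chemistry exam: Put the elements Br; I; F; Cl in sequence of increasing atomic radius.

F < Cl < Br < I

Moving right in a period, electrons are added to the same shell under a stronger nuclear pull, so atoms get smaller; moving down, a new shell is opened and atoms get larger.
All are in group 17, so atomic radius increases down the group.
So from smallest to largest: F < Cl < Br < I.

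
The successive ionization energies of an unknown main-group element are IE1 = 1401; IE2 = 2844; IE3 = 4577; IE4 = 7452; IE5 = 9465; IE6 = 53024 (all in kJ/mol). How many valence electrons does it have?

5

Look for the largest jump between consecutive ionization energies: IE6/IE5 ≈ 5.6, far larger than any earlier ratio.
That jump marks the point where a core electron is being removed. So the atom has 5 valence electrons.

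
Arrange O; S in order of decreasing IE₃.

O > S

After 2 electrons have been removed, what remains? O²⁺ still has 4 valence electrons; S²⁺ still has 4 valence electrons.
All are still removing valence electrons, so compare the +2 ions as you would atoms: IE_3 generally rises across a period (higher Z_eff) and falls down a group (larger shell), subject to the usual subshell exceptions.
Valence configurations: O²⁺ [He]2s²2p², S²⁺ [Ne]3s²3p².
Approximate IE_3 values (kJ/mol): O 5300, S 3357.
Putting it together, IE_3: S < O.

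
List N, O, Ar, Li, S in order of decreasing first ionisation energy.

Ar > N > O > S > Li

Li is in period 2, group 1; N is in period 2, group 15; O is in period 2, group 16; S is in period 3, group 16; Ar is in period 3, group 18.
Across a period the outer electron is held more tightly (higher IE₁); down a group it sits in a higher shell, more shielded, and comes off more easily.
Neither a single period nor a single group — weigh both effects.
S > Li: period and group pull opposite ways; the across-period shift dominates (1000 vs 520 kJ/mol).
O > S: O sits above S in group 16, so the down-group effect alone puts O higher.
N > O: this pair runs against the simple trend — see the exception note.
Ar > N: period and group pull opposite ways; the across-period shift dominates (1521 vs 1402 kJ/mol).
Note the exception: N has a higher first ionization energy than O, contrary to the simple trend — pairing an electron in O's 2p⁴ costs repulsion energy, so O ionizes more easily than half-filled N (2p³).
Approximate values (kJ/mol): Li 520, N 1402, O 1314, S 1000, Ar 1521.
So from highest to lowest: Ar > N > O > S > Li.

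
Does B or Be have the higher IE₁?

Removing the outermost electron gets harder across a period and easier down a group.
All lie in period 2; the across-period trend (first ionization energy increases left to right) applies, with the exception below.
Note the exception: Be has a higher first ionization energy than B, contrary to the simple trend — removing B's lone 2p electron is easier than breaking Be's filled 2s².
Tabulated first ionization energy (kJ/mol): Be 900, B 801.
So Be has the higher IE₁ (Be > B).

Be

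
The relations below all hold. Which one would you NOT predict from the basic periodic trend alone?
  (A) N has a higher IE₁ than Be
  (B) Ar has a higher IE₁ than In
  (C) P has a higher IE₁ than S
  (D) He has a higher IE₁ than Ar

The general trend: IE₁ increases across a period and decreases down a group.
(A) N (period 2, group 15) vs Be (period 2, group 2): the stated order agrees with the simple trend.
(B) Ar (period 3, group 18) vs In (period 5, group 13): the stated order agrees with the simple trend.
(C) P (period 3, group 15) vs S (period 3, group 16): the stated order contradicts the simple trend.
(D) He (period 1, group 18) vs Ar (period 3, group 18): the stated order agrees with the simple trend.
The exception is (C): S (3p⁴) ionizes more easily than half-filled P (3p³) because the paired 3p electron in S is pushed out by e⁻–e⁻ repulsion.

(C)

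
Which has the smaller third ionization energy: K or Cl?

Cl

Consider each +2 ion: K²⁺ is already 1 electron into the core; Cl²⁺ still has 5 valence electrons.
Core electrons are held far more tightly than valence electrons, so K tops the IE_3 order.
Approximate IE_3 values (kJ/mol): K 4420, Cl 3822.
Overall IE_3 order: Cl < K.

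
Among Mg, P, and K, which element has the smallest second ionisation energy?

Mg

Consider each +1 ion: Mg⁺ still has 1 valence electron; P⁺ still has 4 valence electrons; K⁺ is the bare [Ar] core.
Core electrons are held far more tightly than valence electrons, so K tops the IE_2 order.
Valence configurations: Mg⁺ [Ne]3s¹, P⁺ [Ne]3s²3p².
Tabulated IE_2 (kJ/mol): Mg 1451, P 1907, K 3052.
So the second ionization energies run Mg < P < K.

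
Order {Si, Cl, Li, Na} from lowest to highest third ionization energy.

Si < Cl < Na < Li

The third ionization energy removes an electron from the +2 ion. For each element: Si²⁺ still has 2 valence electrons; Cl²⁺ still has 5 valence electrons; Li²⁺ is already 1 electron into the core; Na²⁺ is already 1 electron into the core.
Breaking into a closed-shell core is much more expensive than removing a leftover valence electron — Na and Li have the largest IE_3 here.
Valence configurations: Si²⁺ [Ne]3s², Cl²⁺ [Ne]3s²3p³.
The numbers (kJ/mol): Si 3232, Cl 3822, Li 11815, Na 6910.
Putting it together, IE_3: Si < Cl < Na < Li.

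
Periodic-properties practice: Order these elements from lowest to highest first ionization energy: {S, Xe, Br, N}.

S < Br < Xe < N

N is in period 2, group 15; S is in period 3, group 16; Br is in period 4, group 17; Xe is in period 5, group 18.
IE₁ increases left→right with effective nuclear charge and decreases top→bottom as the valence shell moves farther out.
A diagonal step moves right (one effect) and down (the opposite effect) at once.
Br > S: period and group pull opposite ways; the across-period shift dominates (1140 vs 1000 kJ/mol).
Xe > Br: period and group pull opposite ways; the across-period shift dominates (1170 vs 1140 kJ/mol).
N > Xe: the two effects oppose for this pair; the down-group effect wins (1402 vs 1170 kJ/mol).
Approximate values (kJ/mol): N 1402, S 1000, Br 1140, Xe 1170.
So from lowest to highest: S < Br < Xe < N.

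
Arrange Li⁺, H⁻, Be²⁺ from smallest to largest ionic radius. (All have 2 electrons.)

Be²⁺, Li⁺, H⁻

All of these have 2 electrons, so size is governed by nuclear charge alone: the more protons, the stronger the pull on the same electron cloud, and the smaller the ion.
Nuclear charges: Be²⁺ (Z=4), Li⁺ (Z=3), H⁻ (Z=1).
Smallest to largest: Be²⁺ < Li⁺ < H⁻.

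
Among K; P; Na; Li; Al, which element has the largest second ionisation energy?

Li

The second ionization energy removes an electron from the +1 ion. For each element: K⁺ is the bare [Ar] core; P⁺ still has 4 valence electrons; Na⁺ is the bare [Ne] core; Li⁺ is the bare [He] core; Al⁺ still has 2 valence electrons.
Breaking into a closed-shell core is much more expensive than removing a leftover valence electron — K, Na and Li have the largest IE_2 here.
Valence configurations: P⁺ [Ne]3s²3p², Al⁺ [Ne]3s².
Tabulated IE_2 (kJ/mol): K 3052, P 1907, Na 4562, Li 7298, Al 1817.
Overall IE_2 order: Al < P < K < Na < Li.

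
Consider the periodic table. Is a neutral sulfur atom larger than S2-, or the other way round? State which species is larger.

Forming S2- adds 2 electrons to S. More electron–electron repulsion in the same shell, with unchanged nuclear charge, lets the cloud expand.
An anion is larger than its parent atom: S2- > S.

S2-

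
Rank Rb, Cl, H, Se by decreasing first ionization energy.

H is in period 1, group 1; Cl is in period 3, group 17; Se is in period 4, group 16; Rb is in period 5, group 1.
Removing the outermost electron gets harder across a period and easier down a group.
Here both period and group differ, so the two effects have to be weighed against each other.
Se > Rb: both effects reinforce here, so Se is clearly the higher of the two.
Cl > Se: relative to Se, both the across-period and down-group shifts push Cl's first ionization energy up.
H > Cl: period and group pull opposite ways; the down-group shift dominates (1312 vs 1251 kJ/mol).
Approximate values (kJ/mol): H 1312, Cl 1251, Se 941, Rb 403.
So from highest to lowest: H > Cl > Se > Rb.

H > Cl > Se > Rb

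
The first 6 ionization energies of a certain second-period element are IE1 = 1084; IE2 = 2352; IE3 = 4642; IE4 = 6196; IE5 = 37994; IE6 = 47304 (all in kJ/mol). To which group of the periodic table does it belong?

Group 14

Look for the largest jump between consecutive ionization energies: IE5/IE4 ≈ 6.1, far larger than any earlier ratio.
That jump marks the point where a core electron is being removed. So the atom has 4 valence electrons.
A main-group element with 4 valence electrons is in group 14.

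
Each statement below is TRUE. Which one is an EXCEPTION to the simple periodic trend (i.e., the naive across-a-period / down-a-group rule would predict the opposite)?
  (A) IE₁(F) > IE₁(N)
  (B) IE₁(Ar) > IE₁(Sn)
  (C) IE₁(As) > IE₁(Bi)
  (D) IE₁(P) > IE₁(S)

(D)

The general trend: IE₁ increases across a period and decreases down a group.
(A) F (period 2, group 17) vs N (period 2, group 15): the stated order agrees with the simple trend.
(B) Ar (period 3, group 18) vs Sn (period 5, group 14): the stated order agrees with the simple trend.
(C) As (period 4, group 15) vs Bi (period 6, group 15): the stated order agrees with the simple trend.
(D) P (period 3, group 15) vs S (period 3, group 16): the stated order contradicts the simple trend.
The exception is (D): S (3p⁴) ionizes more easily than half-filled P (3p³) because the paired 3p electron in S is pushed out by e⁻–e⁻ repulsion.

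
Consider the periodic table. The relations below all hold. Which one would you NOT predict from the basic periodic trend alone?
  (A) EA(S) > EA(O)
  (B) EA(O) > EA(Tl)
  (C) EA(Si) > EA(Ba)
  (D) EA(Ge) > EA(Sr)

(A)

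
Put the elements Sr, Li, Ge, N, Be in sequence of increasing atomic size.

Li is in period 2, group 1; Be is in period 2, group 2; N is in period 2, group 15; Ge is in period 4, group 14; Sr is in period 5, group 2.
Across a period the added protons contract the valence shell; down a group each new principal shell makes the atom larger.
Here both period and group differ, so the two effects have to be weighed against each other.
Be > N: Be lies to the left of N in period 2, so the across-period effect alone puts Be larger.
Ge > Be: the two effects oppose for this pair; the down-group effect wins (121 vs 102 pm).
Li > Ge: period and group pull opposite ways; the across-period shift dominates (133 vs 121 pm).
Sr > Li: period and group pull opposite ways; the down-group shift dominates (185 vs 133 pm).
For reference (pm): Li 133, Be 102, N 71, Ge 121, Sr 185.
So from smallest to largest: N < Be < Ge < Li < Sr.

N, Be, Ge, Li, Sr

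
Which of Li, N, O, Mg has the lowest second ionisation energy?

After 1 electron has been removed, what remains? Li⁺ is the bare [He] core; N⁺ still has 4 valence electrons; O⁺ still has 5 valence electrons; Mg⁺ still has 1 valence electron.
Core electrons are held far more tightly than valence electrons, so Li tops the IE_2 order.
Valence configurations: N⁺ [He]2s²2p², O⁺ [He]2s²2p³, Mg⁺ [Ne]3s¹.
Tabulated IE_2 (kJ/mol): Li 7298, N 2856, O 3388, Mg 1451.
So the second ionization energies run Mg < N < O < Li.

Mg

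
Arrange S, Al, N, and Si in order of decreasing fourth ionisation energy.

Al > N > S > Si

IE_4 is the cost of taking one more electron from the +3 cation: S³⁺ still has 3 valence electrons; Al³⁺ is the bare [Ne] core; N³⁺ still has 2 valence electrons; Si³⁺ still has 1 valence electron.
Pulling an electron out of a noble-gas core costs far more than removing a remaining valence electron, so Al sits at the high end of IE_4.
Valence configurations: S³⁺ [Ne]3s²3p¹, N³⁺ [He]2s², Si³⁺ [Ne]3s¹.
Approximate IE_4 values (kJ/mol): S 4556, Al 11577, N 7475, Si 4356.
Hence IE_4: Si < S < N < Al.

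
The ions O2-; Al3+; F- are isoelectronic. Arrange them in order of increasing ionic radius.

Al3+, F-, O2-

All of these have 10 electrons, so size is governed by nuclear charge alone: the more protons, the stronger the pull on the same electron cloud, and the smaller the ion.
Nuclear charges: Al3+ (Z=13), F- (Z=9), O2- (Z=8).
Smallest to largest: Al3+ < F- < O2-.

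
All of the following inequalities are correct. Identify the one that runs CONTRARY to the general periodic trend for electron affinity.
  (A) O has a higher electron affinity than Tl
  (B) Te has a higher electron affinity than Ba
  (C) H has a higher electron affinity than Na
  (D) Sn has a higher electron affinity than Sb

(D)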